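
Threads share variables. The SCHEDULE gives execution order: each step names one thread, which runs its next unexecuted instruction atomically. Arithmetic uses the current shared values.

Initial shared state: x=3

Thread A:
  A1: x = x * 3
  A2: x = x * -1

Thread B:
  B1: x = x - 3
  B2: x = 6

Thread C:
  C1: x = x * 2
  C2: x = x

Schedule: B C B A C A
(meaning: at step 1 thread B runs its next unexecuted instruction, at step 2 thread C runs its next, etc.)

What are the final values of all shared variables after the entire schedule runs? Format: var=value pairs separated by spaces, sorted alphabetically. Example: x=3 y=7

Step 1: thread B executes B1 (x = x - 3). Shared: x=0. PCs: A@0 B@1 C@0
Step 2: thread C executes C1 (x = x * 2). Shared: x=0. PCs: A@0 B@1 C@1
Step 3: thread B executes B2 (x = 6). Shared: x=6. PCs: A@0 B@2 C@1
Step 4: thread A executes A1 (x = x * 3). Shared: x=18. PCs: A@1 B@2 C@1
Step 5: thread C executes C2 (x = x). Shared: x=18. PCs: A@1 B@2 C@2
Step 6: thread A executes A2 (x = x * -1). Shared: x=-18. PCs: A@2 B@2 C@2

Answer: x=-18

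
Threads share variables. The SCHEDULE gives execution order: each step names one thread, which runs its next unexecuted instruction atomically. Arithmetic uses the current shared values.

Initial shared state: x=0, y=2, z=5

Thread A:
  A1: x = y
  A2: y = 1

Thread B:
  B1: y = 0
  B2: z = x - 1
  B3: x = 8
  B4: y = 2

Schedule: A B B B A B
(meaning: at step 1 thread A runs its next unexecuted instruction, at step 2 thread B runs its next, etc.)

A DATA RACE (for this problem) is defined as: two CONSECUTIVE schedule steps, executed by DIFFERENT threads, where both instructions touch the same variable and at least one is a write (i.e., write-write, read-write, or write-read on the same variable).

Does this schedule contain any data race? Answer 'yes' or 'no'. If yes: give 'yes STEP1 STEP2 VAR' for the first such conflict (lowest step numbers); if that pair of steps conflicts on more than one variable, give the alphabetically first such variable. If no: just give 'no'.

Answer: yes 1 2 y

Derivation:
Steps 1,2: A(x = y) vs B(y = 0). RACE on y (R-W).
Steps 2,3: same thread (B). No race.
Steps 3,4: same thread (B). No race.
Steps 4,5: B(r=-,w=x) vs A(r=-,w=y). No conflict.
Steps 5,6: A(y = 1) vs B(y = 2). RACE on y (W-W).
First conflict at steps 1,2.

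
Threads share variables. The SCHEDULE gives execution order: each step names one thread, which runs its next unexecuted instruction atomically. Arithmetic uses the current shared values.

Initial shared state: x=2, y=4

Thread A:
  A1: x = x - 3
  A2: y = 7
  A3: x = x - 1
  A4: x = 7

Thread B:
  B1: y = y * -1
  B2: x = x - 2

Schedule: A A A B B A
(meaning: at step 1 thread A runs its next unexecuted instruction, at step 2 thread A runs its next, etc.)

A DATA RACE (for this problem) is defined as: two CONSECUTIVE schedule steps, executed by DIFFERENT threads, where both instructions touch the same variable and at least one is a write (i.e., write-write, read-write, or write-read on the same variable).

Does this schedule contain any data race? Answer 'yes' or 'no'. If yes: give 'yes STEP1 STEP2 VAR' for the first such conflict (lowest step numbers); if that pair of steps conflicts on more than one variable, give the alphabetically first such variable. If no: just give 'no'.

Steps 1,2: same thread (A). No race.
Steps 2,3: same thread (A). No race.
Steps 3,4: A(r=x,w=x) vs B(r=y,w=y). No conflict.
Steps 4,5: same thread (B). No race.
Steps 5,6: B(x = x - 2) vs A(x = 7). RACE on x (W-W).
First conflict at steps 5,6.

Answer: yes 5 6 x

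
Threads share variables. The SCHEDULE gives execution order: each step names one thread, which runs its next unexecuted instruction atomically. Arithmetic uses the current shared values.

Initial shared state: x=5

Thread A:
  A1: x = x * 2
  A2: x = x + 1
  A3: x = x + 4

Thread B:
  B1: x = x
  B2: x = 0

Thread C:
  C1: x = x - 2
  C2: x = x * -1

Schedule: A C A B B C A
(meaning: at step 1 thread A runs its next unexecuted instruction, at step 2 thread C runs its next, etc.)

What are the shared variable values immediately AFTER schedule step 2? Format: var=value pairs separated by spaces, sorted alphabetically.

Answer: x=8

Derivation:
Step 1: thread A executes A1 (x = x * 2). Shared: x=10. PCs: A@1 B@0 C@0
Step 2: thread C executes C1 (x = x - 2). Shared: x=8. PCs: A@1 B@0 C@1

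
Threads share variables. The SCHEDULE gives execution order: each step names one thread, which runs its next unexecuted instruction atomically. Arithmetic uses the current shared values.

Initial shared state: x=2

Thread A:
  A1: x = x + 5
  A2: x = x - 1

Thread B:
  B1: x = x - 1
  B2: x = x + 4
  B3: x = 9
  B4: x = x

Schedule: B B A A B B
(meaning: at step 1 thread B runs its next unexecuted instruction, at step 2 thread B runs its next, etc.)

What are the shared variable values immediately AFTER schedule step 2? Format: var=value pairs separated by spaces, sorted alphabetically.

Step 1: thread B executes B1 (x = x - 1). Shared: x=1. PCs: A@0 B@1
Step 2: thread B executes B2 (x = x + 4). Shared: x=5. PCs: A@0 B@2

Answer: x=5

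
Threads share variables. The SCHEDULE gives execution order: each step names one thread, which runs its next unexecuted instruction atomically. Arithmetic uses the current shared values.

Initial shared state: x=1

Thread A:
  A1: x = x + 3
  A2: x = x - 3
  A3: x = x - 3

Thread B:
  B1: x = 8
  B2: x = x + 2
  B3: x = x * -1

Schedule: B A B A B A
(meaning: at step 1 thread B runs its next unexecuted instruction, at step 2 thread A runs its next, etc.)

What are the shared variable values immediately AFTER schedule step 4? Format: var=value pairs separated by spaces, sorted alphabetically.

Answer: x=10

Derivation:
Step 1: thread B executes B1 (x = 8). Shared: x=8. PCs: A@0 B@1
Step 2: thread A executes A1 (x = x + 3). Shared: x=11. PCs: A@1 B@1
Step 3: thread B executes B2 (x = x + 2). Shared: x=13. PCs: A@1 B@2
Step 4: thread A executes A2 (x = x - 3). Shared: x=10. PCs: A@2 B@2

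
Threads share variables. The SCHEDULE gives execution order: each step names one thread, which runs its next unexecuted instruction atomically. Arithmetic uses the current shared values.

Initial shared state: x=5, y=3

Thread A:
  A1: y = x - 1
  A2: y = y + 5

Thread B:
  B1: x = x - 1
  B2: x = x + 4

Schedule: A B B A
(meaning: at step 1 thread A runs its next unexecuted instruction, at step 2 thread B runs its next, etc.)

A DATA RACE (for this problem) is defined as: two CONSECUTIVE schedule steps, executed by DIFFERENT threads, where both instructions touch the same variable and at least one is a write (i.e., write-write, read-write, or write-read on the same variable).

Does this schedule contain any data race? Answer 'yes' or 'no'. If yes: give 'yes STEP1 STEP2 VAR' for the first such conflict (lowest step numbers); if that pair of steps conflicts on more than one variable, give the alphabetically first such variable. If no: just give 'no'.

Steps 1,2: A(y = x - 1) vs B(x = x - 1). RACE on x (R-W).
Steps 2,3: same thread (B). No race.
Steps 3,4: B(r=x,w=x) vs A(r=y,w=y). No conflict.
First conflict at steps 1,2.

Answer: yes 1 2 x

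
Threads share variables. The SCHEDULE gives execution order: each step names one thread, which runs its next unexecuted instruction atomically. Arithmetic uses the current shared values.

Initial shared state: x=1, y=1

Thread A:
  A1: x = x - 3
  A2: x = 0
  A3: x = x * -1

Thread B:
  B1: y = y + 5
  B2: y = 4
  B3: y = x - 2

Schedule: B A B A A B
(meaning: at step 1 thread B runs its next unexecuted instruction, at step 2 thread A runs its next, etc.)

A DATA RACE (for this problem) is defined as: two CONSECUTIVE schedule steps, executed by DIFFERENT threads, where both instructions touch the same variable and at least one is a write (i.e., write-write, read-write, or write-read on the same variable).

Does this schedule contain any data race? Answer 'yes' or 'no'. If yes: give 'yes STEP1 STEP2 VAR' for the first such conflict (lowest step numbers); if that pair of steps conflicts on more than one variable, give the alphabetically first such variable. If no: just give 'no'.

Answer: yes 5 6 x

Derivation:
Steps 1,2: B(r=y,w=y) vs A(r=x,w=x). No conflict.
Steps 2,3: A(r=x,w=x) vs B(r=-,w=y). No conflict.
Steps 3,4: B(r=-,w=y) vs A(r=-,w=x). No conflict.
Steps 4,5: same thread (A). No race.
Steps 5,6: A(x = x * -1) vs B(y = x - 2). RACE on x (W-R).
First conflict at steps 5,6.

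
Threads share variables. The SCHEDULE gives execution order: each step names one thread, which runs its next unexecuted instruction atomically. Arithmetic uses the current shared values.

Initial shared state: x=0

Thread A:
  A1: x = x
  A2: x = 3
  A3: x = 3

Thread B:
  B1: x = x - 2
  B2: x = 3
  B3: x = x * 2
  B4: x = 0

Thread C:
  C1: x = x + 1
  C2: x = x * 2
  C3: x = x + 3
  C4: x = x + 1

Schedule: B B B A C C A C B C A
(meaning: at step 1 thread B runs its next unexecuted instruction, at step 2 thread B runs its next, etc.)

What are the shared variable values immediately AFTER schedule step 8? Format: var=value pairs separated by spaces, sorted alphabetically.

Step 1: thread B executes B1 (x = x - 2). Shared: x=-2. PCs: A@0 B@1 C@0
Step 2: thread B executes B2 (x = 3). Shared: x=3. PCs: A@0 B@2 C@0
Step 3: thread B executes B3 (x = x * 2). Shared: x=6. PCs: A@0 B@3 C@0
Step 4: thread A executes A1 (x = x). Shared: x=6. PCs: A@1 B@3 C@0
Step 5: thread C executes C1 (x = x + 1). Shared: x=7. PCs: A@1 B@3 C@1
Step 6: thread C executes C2 (x = x * 2). Shared: x=14. PCs: A@1 B@3 C@2
Step 7: thread A executes A2 (x = 3). Shared: x=3. PCs: A@2 B@3 C@2
Step 8: thread C executes C3 (x = x + 3). Shared: x=6. PCs: A@2 B@3 C@3

Answer: x=6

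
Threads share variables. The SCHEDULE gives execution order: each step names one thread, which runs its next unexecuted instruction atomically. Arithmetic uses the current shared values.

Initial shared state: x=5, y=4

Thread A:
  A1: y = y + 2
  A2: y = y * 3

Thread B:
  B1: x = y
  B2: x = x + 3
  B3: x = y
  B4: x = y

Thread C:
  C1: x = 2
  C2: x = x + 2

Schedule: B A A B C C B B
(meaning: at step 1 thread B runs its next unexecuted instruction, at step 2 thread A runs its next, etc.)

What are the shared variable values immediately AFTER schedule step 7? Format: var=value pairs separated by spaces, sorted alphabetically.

Step 1: thread B executes B1 (x = y). Shared: x=4 y=4. PCs: A@0 B@1 C@0
Step 2: thread A executes A1 (y = y + 2). Shared: x=4 y=6. PCs: A@1 B@1 C@0
Step 3: thread A executes A2 (y = y * 3). Shared: x=4 y=18. PCs: A@2 B@1 C@0
Step 4: thread B executes B2 (x = x + 3). Shared: x=7 y=18. PCs: A@2 B@2 C@0
Step 5: thread C executes C1 (x = 2). Shared: x=2 y=18. PCs: A@2 B@2 C@1
Step 6: thread C executes C2 (x = x + 2). Shared: x=4 y=18. PCs: A@2 B@2 C@2
Step 7: thread B executes B3 (x = y). Shared: x=18 y=18. PCs: A@2 B@3 C@2

Answer: x=18 y=18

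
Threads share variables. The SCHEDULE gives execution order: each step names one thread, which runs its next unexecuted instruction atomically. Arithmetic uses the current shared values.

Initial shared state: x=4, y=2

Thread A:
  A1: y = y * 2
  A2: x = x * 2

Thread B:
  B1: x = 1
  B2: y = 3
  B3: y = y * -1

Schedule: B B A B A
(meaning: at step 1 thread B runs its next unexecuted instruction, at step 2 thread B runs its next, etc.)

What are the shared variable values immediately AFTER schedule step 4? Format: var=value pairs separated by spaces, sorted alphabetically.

Answer: x=1 y=-6

Derivation:
Step 1: thread B executes B1 (x = 1). Shared: x=1 y=2. PCs: A@0 B@1
Step 2: thread B executes B2 (y = 3). Shared: x=1 y=3. PCs: A@0 B@2
Step 3: thread A executes A1 (y = y * 2). Shared: x=1 y=6. PCs: A@1 B@2
Step 4: thread B executes B3 (y = y * -1). Shared: x=1 y=-6. PCs: A@1 B@3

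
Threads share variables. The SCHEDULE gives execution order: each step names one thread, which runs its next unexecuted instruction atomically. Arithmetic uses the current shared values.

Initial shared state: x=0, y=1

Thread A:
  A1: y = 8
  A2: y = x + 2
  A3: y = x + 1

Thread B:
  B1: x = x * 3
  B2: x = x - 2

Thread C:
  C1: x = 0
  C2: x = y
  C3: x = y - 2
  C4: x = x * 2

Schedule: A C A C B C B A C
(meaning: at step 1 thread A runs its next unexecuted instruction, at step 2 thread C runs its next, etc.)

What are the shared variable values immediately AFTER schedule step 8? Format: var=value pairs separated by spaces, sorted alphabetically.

Answer: x=-2 y=-1

Derivation:
Step 1: thread A executes A1 (y = 8). Shared: x=0 y=8. PCs: A@1 B@0 C@0
Step 2: thread C executes C1 (x = 0). Shared: x=0 y=8. PCs: A@1 B@0 C@1
Step 3: thread A executes A2 (y = x + 2). Shared: x=0 y=2. PCs: A@2 B@0 C@1
Step 4: thread C executes C2 (x = y). Shared: x=2 y=2. PCs: A@2 B@0 C@2
Step 5: thread B executes B1 (x = x * 3). Shared: x=6 y=2. PCs: A@2 B@1 C@2
Step 6: thread C executes C3 (x = y - 2). Shared: x=0 y=2. PCs: A@2 B@1 C@3
Step 7: thread B executes B2 (x = x - 2). Shared: x=-2 y=2. PCs: A@2 B@2 C@3
Step 8: thread A executes A3 (y = x + 1). Shared: x=-2 y=-1. PCs: A@3 B@2 C@3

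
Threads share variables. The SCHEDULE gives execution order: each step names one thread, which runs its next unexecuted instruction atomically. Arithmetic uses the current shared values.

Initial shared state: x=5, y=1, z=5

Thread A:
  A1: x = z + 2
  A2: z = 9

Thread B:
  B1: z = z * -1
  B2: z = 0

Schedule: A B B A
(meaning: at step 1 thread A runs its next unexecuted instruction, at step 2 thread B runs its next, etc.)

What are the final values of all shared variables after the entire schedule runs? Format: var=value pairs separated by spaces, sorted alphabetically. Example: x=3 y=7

Answer: x=7 y=1 z=9

Derivation:
Step 1: thread A executes A1 (x = z + 2). Shared: x=7 y=1 z=5. PCs: A@1 B@0
Step 2: thread B executes B1 (z = z * -1). Shared: x=7 y=1 z=-5. PCs: A@1 B@1
Step 3: thread B executes B2 (z = 0). Shared: x=7 y=1 z=0. PCs: A@1 B@2
Step 4: thread A executes A2 (z = 9). Shared: x=7 y=1 z=9. PCs: A@2 B@2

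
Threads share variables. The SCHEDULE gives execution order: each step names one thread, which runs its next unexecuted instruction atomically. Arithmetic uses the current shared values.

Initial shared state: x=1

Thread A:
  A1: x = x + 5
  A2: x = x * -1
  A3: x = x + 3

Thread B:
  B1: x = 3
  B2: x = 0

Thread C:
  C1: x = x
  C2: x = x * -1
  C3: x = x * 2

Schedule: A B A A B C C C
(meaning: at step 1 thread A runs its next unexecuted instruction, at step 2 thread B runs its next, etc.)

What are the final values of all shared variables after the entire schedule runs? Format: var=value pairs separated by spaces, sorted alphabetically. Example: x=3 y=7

Answer: x=0

Derivation:
Step 1: thread A executes A1 (x = x + 5). Shared: x=6. PCs: A@1 B@0 C@0
Step 2: thread B executes B1 (x = 3). Shared: x=3. PCs: A@1 B@1 C@0
Step 3: thread A executes A2 (x = x * -1). Shared: x=-3. PCs: A@2 B@1 C@0
Step 4: thread A executes A3 (x = x + 3). Shared: x=0. PCs: A@3 B@1 C@0
Step 5: thread B executes B2 (x = 0). Shared: x=0. PCs: A@3 B@2 C@0
Step 6: thread C executes C1 (x = x). Shared: x=0. PCs: A@3 B@2 C@1
Step 7: thread C executes C2 (x = x * -1). Shared: x=0. PCs: A@3 B@2 C@2
Step 8: thread C executes C3 (x = x * 2). Shared: x=0. PCs: A@3 B@2 C@3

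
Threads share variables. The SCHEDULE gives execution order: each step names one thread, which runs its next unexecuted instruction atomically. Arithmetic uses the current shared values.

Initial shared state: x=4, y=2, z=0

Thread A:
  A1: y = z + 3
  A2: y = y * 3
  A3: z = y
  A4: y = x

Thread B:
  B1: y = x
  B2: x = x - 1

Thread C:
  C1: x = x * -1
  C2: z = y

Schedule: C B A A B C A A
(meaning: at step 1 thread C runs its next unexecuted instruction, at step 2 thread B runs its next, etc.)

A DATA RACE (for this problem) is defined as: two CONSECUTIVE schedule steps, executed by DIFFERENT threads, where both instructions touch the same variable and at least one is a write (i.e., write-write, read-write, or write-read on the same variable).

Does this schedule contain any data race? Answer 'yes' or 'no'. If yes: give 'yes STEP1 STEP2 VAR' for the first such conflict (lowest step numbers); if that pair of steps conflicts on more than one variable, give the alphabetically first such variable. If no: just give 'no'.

Steps 1,2: C(x = x * -1) vs B(y = x). RACE on x (W-R).
Steps 2,3: B(y = x) vs A(y = z + 3). RACE on y (W-W).
Steps 3,4: same thread (A). No race.
Steps 4,5: A(r=y,w=y) vs B(r=x,w=x). No conflict.
Steps 5,6: B(r=x,w=x) vs C(r=y,w=z). No conflict.
Steps 6,7: C(z = y) vs A(z = y). RACE on z (W-W).
Steps 7,8: same thread (A). No race.
First conflict at steps 1,2.

Answer: yes 1 2 x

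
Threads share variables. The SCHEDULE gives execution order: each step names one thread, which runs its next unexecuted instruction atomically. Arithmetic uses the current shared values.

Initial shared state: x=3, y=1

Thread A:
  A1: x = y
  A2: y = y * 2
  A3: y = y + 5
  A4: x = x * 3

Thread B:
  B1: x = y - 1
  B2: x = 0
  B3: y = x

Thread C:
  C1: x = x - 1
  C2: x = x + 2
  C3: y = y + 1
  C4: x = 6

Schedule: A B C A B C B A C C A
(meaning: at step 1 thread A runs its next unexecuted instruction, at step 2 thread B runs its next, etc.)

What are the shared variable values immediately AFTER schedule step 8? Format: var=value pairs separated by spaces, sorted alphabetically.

Answer: x=2 y=7

Derivation:
Step 1: thread A executes A1 (x = y). Shared: x=1 y=1. PCs: A@1 B@0 C@0
Step 2: thread B executes B1 (x = y - 1). Shared: x=0 y=1. PCs: A@1 B@1 C@0
Step 3: thread C executes C1 (x = x - 1). Shared: x=-1 y=1. PCs: A@1 B@1 C@1
Step 4: thread A executes A2 (y = y * 2). Shared: x=-1 y=2. PCs: A@2 B@1 C@1
Step 5: thread B executes B2 (x = 0). Shared: x=0 y=2. PCs: A@2 B@2 C@1
Step 6: thread C executes C2 (x = x + 2). Shared: x=2 y=2. PCs: A@2 B@2 C@2
Step 7: thread B executes B3 (y = x). Shared: x=2 y=2. PCs: A@2 B@3 C@2
Step 8: thread A executes A3 (y = y + 5). Shared: x=2 y=7. PCs: A@3 B@3 C@2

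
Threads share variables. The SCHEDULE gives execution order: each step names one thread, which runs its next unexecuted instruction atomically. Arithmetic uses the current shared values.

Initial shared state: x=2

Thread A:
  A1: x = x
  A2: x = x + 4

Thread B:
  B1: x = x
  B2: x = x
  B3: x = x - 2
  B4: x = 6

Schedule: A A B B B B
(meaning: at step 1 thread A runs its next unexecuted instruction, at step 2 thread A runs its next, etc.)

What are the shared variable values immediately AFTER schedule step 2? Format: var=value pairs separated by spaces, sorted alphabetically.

Step 1: thread A executes A1 (x = x). Shared: x=2. PCs: A@1 B@0
Step 2: thread A executes A2 (x = x + 4). Shared: x=6. PCs: A@2 B@0

Answer: x=6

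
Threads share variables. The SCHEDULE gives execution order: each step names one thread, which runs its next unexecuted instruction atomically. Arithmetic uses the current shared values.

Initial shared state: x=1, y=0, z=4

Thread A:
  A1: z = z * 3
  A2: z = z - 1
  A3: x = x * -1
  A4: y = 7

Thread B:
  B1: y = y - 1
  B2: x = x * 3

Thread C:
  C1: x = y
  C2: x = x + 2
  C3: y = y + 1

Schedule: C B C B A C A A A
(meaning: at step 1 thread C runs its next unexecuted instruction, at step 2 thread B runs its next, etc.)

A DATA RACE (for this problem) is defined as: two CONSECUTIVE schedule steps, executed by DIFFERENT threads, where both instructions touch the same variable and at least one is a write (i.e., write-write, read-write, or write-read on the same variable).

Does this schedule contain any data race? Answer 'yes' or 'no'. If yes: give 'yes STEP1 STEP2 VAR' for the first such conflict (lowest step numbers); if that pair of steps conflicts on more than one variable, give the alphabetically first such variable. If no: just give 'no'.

Steps 1,2: C(x = y) vs B(y = y - 1). RACE on y (R-W).
Steps 2,3: B(r=y,w=y) vs C(r=x,w=x). No conflict.
Steps 3,4: C(x = x + 2) vs B(x = x * 3). RACE on x (W-W).
Steps 4,5: B(r=x,w=x) vs A(r=z,w=z). No conflict.
Steps 5,6: A(r=z,w=z) vs C(r=y,w=y). No conflict.
Steps 6,7: C(r=y,w=y) vs A(r=z,w=z). No conflict.
Steps 7,8: same thread (A). No race.
Steps 8,9: same thread (A). No race.
First conflict at steps 1,2.

Answer: yes 1 2 y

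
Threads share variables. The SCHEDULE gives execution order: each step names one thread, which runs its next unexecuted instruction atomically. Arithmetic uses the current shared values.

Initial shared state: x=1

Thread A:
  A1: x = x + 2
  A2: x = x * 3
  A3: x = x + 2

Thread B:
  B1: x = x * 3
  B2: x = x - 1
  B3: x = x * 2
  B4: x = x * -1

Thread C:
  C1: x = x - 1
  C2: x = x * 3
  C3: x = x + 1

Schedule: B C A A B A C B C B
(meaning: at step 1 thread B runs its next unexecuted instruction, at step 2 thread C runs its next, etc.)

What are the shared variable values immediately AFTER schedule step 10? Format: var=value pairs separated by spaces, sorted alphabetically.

Step 1: thread B executes B1 (x = x * 3). Shared: x=3. PCs: A@0 B@1 C@0
Step 2: thread C executes C1 (x = x - 1). Shared: x=2. PCs: A@0 B@1 C@1
Step 3: thread A executes A1 (x = x + 2). Shared: x=4. PCs: A@1 B@1 C@1
Step 4: thread A executes A2 (x = x * 3). Shared: x=12. PCs: A@2 B@1 C@1
Step 5: thread B executes B2 (x = x - 1). Shared: x=11. PCs: A@2 B@2 C@1
Step 6: thread A executes A3 (x = x + 2). Shared: x=13. PCs: A@3 B@2 C@1
Step 7: thread C executes C2 (x = x * 3). Shared: x=39. PCs: A@3 B@2 C@2
Step 8: thread B executes B3 (x = x * 2). Shared: x=78. PCs: A@3 B@3 C@2
Step 9: thread C executes C3 (x = x + 1). Shared: x=79. PCs: A@3 B@3 C@3
Step 10: thread B executes B4 (x = x * -1). Shared: x=-79. PCs: A@3 B@4 C@3

Answer: x=-79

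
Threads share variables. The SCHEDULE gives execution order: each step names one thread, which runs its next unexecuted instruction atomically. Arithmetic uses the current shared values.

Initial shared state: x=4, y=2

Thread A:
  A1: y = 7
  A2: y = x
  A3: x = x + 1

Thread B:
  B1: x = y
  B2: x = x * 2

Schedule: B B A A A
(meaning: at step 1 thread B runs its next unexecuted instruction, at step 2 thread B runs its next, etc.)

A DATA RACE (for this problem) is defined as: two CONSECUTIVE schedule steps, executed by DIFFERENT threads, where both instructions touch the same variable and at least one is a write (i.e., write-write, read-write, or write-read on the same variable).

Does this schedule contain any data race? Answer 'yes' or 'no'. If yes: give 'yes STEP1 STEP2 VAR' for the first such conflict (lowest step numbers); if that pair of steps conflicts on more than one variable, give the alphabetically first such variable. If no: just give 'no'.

Answer: no

Derivation:
Steps 1,2: same thread (B). No race.
Steps 2,3: B(r=x,w=x) vs A(r=-,w=y). No conflict.
Steps 3,4: same thread (A). No race.
Steps 4,5: same thread (A). No race.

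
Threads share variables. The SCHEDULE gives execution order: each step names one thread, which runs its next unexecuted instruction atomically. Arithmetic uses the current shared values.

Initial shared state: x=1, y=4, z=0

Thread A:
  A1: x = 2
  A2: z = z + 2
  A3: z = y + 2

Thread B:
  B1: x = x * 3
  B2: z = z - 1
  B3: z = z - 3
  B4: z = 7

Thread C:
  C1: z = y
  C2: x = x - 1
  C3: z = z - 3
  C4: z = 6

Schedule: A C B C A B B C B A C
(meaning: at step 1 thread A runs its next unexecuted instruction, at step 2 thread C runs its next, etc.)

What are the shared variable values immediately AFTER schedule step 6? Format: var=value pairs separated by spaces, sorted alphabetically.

Answer: x=5 y=4 z=5

Derivation:
Step 1: thread A executes A1 (x = 2). Shared: x=2 y=4 z=0. PCs: A@1 B@0 C@0
Step 2: thread C executes C1 (z = y). Shared: x=2 y=4 z=4. PCs: A@1 B@0 C@1
Step 3: thread B executes B1 (x = x * 3). Shared: x=6 y=4 z=4. PCs: A@1 B@1 C@1
Step 4: thread C executes C2 (x = x - 1). Shared: x=5 y=4 z=4. PCs: A@1 B@1 C@2
Step 5: thread A executes A2 (z = z + 2). Shared: x=5 y=4 z=6. PCs: A@2 B@1 C@2
Step 6: thread B executes B2 (z = z - 1). Shared: x=5 y=4 z=5. PCs: A@2 B@2 C@2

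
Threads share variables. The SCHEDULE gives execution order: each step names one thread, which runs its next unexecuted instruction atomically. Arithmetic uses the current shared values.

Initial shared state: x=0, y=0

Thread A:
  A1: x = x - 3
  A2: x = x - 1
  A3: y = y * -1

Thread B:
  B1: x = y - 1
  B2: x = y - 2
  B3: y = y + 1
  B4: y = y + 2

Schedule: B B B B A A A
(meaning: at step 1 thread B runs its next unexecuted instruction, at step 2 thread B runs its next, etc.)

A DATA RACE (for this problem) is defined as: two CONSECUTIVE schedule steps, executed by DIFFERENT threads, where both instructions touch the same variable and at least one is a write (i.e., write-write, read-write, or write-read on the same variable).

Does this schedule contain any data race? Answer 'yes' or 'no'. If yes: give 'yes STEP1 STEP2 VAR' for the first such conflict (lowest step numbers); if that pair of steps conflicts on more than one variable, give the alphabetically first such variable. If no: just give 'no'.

Answer: no

Derivation:
Steps 1,2: same thread (B). No race.
Steps 2,3: same thread (B). No race.
Steps 3,4: same thread (B). No race.
Steps 4,5: B(r=y,w=y) vs A(r=x,w=x). No conflict.
Steps 5,6: same thread (A). No race.
Steps 6,7: same thread (A). No race.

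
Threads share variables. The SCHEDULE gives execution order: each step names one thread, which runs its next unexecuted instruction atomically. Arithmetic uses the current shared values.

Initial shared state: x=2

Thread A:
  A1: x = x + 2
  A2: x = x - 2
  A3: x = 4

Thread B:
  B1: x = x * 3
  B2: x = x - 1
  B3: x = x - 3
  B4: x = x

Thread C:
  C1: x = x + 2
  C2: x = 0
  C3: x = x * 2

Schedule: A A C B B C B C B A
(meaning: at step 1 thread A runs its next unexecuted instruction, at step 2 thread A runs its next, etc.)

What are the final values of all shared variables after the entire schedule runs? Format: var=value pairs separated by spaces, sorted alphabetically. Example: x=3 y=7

Step 1: thread A executes A1 (x = x + 2). Shared: x=4. PCs: A@1 B@0 C@0
Step 2: thread A executes A2 (x = x - 2). Shared: x=2. PCs: A@2 B@0 C@0
Step 3: thread C executes C1 (x = x + 2). Shared: x=4. PCs: A@2 B@0 C@1
Step 4: thread B executes B1 (x = x * 3). Shared: x=12. PCs: A@2 B@1 C@1
Step 5: thread B executes B2 (x = x - 1). Shared: x=11. PCs: A@2 B@2 C@1
Step 6: thread C executes C2 (x = 0). Shared: x=0. PCs: A@2 B@2 C@2
Step 7: thread B executes B3 (x = x - 3). Shared: x=-3. PCs: A@2 B@3 C@2
Step 8: thread C executes C3 (x = x * 2). Shared: x=-6. PCs: A@2 B@3 C@3
Step 9: thread B executes B4 (x = x). Shared: x=-6. PCs: A@2 B@4 C@3
Step 10: thread A executes A3 (x = 4). Shared: x=4. PCs: A@3 B@4 C@3

Answer: x=4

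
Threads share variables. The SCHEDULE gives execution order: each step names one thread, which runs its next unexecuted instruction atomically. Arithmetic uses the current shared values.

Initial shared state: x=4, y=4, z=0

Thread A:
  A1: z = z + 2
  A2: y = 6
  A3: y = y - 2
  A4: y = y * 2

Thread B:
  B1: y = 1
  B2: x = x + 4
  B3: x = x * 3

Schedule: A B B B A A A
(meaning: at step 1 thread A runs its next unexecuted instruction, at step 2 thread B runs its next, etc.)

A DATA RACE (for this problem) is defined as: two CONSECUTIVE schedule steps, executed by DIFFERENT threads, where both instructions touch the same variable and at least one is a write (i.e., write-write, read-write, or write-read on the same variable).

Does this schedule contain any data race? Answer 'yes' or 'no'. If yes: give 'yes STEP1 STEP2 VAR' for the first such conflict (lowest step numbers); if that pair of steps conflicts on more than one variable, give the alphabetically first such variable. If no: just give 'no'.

Steps 1,2: A(r=z,w=z) vs B(r=-,w=y). No conflict.
Steps 2,3: same thread (B). No race.
Steps 3,4: same thread (B). No race.
Steps 4,5: B(r=x,w=x) vs A(r=-,w=y). No conflict.
Steps 5,6: same thread (A). No race.
Steps 6,7: same thread (A). No race.

Answer: no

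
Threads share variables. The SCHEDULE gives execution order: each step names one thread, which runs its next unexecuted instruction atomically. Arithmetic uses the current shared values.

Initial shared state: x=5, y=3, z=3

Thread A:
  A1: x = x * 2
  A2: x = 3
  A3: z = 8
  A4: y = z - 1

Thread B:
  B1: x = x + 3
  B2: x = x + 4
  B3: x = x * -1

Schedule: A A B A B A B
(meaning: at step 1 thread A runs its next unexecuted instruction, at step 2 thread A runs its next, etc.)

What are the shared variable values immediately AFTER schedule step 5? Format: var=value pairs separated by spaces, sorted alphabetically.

Answer: x=10 y=3 z=8

Derivation:
Step 1: thread A executes A1 (x = x * 2). Shared: x=10 y=3 z=3. PCs: A@1 B@0
Step 2: thread A executes A2 (x = 3). Shared: x=3 y=3 z=3. PCs: A@2 B@0
Step 3: thread B executes B1 (x = x + 3). Shared: x=6 y=3 z=3. PCs: A@2 B@1
Step 4: thread A executes A3 (z = 8). Shared: x=6 y=3 z=8. PCs: A@3 B@1
Step 5: thread B executes B2 (x = x + 4). Shared: x=10 y=3 z=8. PCs: A@3 B@2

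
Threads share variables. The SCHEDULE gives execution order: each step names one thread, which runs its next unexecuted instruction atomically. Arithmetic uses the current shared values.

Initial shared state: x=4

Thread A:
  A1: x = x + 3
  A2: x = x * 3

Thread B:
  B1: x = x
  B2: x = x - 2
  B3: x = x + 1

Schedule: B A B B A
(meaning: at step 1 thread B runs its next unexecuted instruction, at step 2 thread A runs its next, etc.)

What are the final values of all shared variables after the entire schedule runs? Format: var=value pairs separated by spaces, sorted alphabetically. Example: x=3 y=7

Answer: x=18

Derivation:
Step 1: thread B executes B1 (x = x). Shared: x=4. PCs: A@0 B@1
Step 2: thread A executes A1 (x = x + 3). Shared: x=7. PCs: A@1 B@1
Step 3: thread B executes B2 (x = x - 2). Shared: x=5. PCs: A@1 B@2
Step 4: thread B executes B3 (x = x + 1). Shared: x=6. PCs: A@1 B@3
Step 5: thread A executes A2 (x = x * 3). Shared: x=18. PCs: A@2 B@3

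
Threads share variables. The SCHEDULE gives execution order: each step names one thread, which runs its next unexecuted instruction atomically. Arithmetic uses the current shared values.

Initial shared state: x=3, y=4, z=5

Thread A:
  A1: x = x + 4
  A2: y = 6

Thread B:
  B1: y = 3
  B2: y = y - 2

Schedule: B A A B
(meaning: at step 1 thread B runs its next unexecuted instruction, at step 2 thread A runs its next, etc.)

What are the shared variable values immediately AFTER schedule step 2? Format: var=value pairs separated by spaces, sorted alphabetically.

Answer: x=7 y=3 z=5

Derivation:
Step 1: thread B executes B1 (y = 3). Shared: x=3 y=3 z=5. PCs: A@0 B@1
Step 2: thread A executes A1 (x = x + 4). Shared: x=7 y=3 z=5. PCs: A@1 B@1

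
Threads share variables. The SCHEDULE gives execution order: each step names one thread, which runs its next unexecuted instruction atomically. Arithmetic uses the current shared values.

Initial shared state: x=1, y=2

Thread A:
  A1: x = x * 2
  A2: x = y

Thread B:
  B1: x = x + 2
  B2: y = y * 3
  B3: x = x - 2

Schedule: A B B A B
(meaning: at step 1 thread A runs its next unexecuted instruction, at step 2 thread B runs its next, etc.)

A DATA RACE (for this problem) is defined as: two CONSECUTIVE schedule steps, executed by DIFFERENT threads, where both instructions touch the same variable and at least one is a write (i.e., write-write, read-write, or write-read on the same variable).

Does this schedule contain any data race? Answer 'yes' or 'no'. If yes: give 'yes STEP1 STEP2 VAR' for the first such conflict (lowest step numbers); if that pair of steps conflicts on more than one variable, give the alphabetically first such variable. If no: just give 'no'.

Steps 1,2: A(x = x * 2) vs B(x = x + 2). RACE on x (W-W).
Steps 2,3: same thread (B). No race.
Steps 3,4: B(y = y * 3) vs A(x = y). RACE on y (W-R).
Steps 4,5: A(x = y) vs B(x = x - 2). RACE on x (W-W).
First conflict at steps 1,2.

Answer: yes 1 2 x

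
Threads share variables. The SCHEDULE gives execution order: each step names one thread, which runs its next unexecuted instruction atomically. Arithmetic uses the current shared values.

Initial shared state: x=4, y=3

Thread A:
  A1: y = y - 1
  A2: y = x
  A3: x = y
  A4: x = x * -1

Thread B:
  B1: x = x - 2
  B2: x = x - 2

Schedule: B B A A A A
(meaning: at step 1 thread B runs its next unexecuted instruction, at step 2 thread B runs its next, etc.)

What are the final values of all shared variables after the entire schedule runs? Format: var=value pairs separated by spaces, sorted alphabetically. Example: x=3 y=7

Answer: x=0 y=0

Derivation:
Step 1: thread B executes B1 (x = x - 2). Shared: x=2 y=3. PCs: A@0 B@1
Step 2: thread B executes B2 (x = x - 2). Shared: x=0 y=3. PCs: A@0 B@2
Step 3: thread A executes A1 (y = y - 1). Shared: x=0 y=2. PCs: A@1 B@2
Step 4: thread A executes A2 (y = x). Shared: x=0 y=0. PCs: A@2 B@2
Step 5: thread A executes A3 (x = y). Shared: x=0 y=0. PCs: A@3 B@2
Step 6: thread A executes A4 (x = x * -1). Shared: x=0 y=0. PCs: A@4 B@2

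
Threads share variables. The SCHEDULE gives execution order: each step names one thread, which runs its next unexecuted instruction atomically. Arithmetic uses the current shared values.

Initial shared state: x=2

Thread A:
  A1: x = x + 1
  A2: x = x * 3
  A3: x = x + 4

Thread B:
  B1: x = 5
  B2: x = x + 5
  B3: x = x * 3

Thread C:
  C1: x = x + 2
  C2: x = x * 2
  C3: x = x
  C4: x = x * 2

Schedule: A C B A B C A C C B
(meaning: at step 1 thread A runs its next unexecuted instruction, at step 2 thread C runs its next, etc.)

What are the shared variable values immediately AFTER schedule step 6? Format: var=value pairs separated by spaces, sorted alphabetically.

Step 1: thread A executes A1 (x = x + 1). Shared: x=3. PCs: A@1 B@0 C@0
Step 2: thread C executes C1 (x = x + 2). Shared: x=5. PCs: A@1 B@0 C@1
Step 3: thread B executes B1 (x = 5). Shared: x=5. PCs: A@1 B@1 C@1
Step 4: thread A executes A2 (x = x * 3). Shared: x=15. PCs: A@2 B@1 C@1
Step 5: thread B executes B2 (x = x + 5). Shared: x=20. PCs: A@2 B@2 C@1
Step 6: thread C executes C2 (x = x * 2). Shared: x=40. PCs: A@2 B@2 C@2

Answer: x=40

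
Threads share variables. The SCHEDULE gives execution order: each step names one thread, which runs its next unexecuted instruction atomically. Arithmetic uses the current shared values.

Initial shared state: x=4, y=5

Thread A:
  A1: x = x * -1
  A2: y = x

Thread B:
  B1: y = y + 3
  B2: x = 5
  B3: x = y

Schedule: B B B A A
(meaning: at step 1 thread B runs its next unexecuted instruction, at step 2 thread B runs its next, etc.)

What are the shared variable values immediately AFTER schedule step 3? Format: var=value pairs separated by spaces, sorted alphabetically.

Answer: x=8 y=8

Derivation:
Step 1: thread B executes B1 (y = y + 3). Shared: x=4 y=8. PCs: A@0 B@1
Step 2: thread B executes B2 (x = 5). Shared: x=5 y=8. PCs: A@0 B@2
Step 3: thread B executes B3 (x = y). Shared: x=8 y=8. PCs: A@0 B@3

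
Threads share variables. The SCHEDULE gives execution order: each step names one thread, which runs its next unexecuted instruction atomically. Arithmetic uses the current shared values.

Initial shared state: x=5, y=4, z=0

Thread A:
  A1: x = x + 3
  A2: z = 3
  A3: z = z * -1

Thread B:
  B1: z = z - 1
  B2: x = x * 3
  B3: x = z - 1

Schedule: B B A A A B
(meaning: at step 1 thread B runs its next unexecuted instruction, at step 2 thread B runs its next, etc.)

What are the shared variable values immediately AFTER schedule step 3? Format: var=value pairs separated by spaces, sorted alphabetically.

Answer: x=18 y=4 z=-1

Derivation:
Step 1: thread B executes B1 (z = z - 1). Shared: x=5 y=4 z=-1. PCs: A@0 B@1
Step 2: thread B executes B2 (x = x * 3). Shared: x=15 y=4 z=-1. PCs: A@0 B@2
Step 3: thread A executes A1 (x = x + 3). Shared: x=18 y=4 z=-1. PCs: A@1 B@2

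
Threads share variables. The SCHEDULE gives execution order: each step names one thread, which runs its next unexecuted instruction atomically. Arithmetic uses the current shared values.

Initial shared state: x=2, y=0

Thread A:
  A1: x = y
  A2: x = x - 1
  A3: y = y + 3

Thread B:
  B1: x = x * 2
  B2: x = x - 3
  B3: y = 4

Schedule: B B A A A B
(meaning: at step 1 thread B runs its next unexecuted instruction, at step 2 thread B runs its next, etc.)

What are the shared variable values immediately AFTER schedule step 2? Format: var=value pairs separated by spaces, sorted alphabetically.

Answer: x=1 y=0

Derivation:
Step 1: thread B executes B1 (x = x * 2). Shared: x=4 y=0. PCs: A@0 B@1
Step 2: thread B executes B2 (x = x - 3). Shared: x=1 y=0. PCs: A@0 B@2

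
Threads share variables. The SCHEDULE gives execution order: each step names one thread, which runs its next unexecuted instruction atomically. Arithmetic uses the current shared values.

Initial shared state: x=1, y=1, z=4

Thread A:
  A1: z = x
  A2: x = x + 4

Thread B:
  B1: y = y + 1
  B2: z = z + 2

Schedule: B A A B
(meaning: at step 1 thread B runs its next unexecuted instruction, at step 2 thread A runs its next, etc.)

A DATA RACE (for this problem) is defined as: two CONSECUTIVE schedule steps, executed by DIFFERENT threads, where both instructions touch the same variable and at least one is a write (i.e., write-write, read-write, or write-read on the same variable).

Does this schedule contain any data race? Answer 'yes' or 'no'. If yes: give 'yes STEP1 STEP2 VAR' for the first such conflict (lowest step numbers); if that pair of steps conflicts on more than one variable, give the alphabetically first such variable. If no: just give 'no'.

Steps 1,2: B(r=y,w=y) vs A(r=x,w=z). No conflict.
Steps 2,3: same thread (A). No race.
Steps 3,4: A(r=x,w=x) vs B(r=z,w=z). No conflict.

Answer: no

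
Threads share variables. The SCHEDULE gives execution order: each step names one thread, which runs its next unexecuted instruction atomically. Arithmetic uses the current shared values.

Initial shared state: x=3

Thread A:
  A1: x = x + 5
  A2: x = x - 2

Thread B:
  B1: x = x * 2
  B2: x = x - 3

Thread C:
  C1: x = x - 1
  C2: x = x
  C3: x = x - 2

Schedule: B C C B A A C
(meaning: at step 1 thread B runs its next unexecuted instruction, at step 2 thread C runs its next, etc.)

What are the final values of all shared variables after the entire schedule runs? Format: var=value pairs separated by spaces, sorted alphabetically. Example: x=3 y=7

Step 1: thread B executes B1 (x = x * 2). Shared: x=6. PCs: A@0 B@1 C@0
Step 2: thread C executes C1 (x = x - 1). Shared: x=5. PCs: A@0 B@1 C@1
Step 3: thread C executes C2 (x = x). Shared: x=5. PCs: A@0 B@1 C@2
Step 4: thread B executes B2 (x = x - 3). Shared: x=2. PCs: A@0 B@2 C@2
Step 5: thread A executes A1 (x = x + 5). Shared: x=7. PCs: A@1 B@2 C@2
Step 6: thread A executes A2 (x = x - 2). Shared: x=5. PCs: A@2 B@2 C@2
Step 7: thread C executes C3 (x = x - 2). Shared: x=3. PCs: A@2 B@2 C@3

Answer: x=3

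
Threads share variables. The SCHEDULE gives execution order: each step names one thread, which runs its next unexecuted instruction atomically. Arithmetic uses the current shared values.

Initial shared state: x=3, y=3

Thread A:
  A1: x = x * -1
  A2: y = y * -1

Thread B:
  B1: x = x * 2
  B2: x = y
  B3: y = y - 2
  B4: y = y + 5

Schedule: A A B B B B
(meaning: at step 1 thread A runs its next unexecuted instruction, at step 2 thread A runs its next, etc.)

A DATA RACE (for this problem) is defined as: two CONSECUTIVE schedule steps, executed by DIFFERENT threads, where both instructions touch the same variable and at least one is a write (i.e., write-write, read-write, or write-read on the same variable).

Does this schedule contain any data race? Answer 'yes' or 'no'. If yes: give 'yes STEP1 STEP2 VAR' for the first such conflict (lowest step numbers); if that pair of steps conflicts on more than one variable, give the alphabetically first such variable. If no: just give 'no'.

Answer: no

Derivation:
Steps 1,2: same thread (A). No race.
Steps 2,3: A(r=y,w=y) vs B(r=x,w=x). No conflict.
Steps 3,4: same thread (B). No race.
Steps 4,5: same thread (B). No race.
Steps 5,6: same thread (B). No race.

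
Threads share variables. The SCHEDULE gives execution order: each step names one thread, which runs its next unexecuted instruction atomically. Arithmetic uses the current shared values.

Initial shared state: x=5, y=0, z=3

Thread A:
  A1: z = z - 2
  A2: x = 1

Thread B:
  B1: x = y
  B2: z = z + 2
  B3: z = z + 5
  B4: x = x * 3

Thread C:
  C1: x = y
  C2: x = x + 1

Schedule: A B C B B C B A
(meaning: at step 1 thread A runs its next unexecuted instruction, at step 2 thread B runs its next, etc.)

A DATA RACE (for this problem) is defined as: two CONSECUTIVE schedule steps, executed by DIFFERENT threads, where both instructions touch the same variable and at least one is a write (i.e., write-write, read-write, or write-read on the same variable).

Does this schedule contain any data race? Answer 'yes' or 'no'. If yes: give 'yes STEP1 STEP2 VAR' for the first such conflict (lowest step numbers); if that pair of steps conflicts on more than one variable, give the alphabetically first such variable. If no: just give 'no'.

Steps 1,2: A(r=z,w=z) vs B(r=y,w=x). No conflict.
Steps 2,3: B(x = y) vs C(x = y). RACE on x (W-W).
Steps 3,4: C(r=y,w=x) vs B(r=z,w=z). No conflict.
Steps 4,5: same thread (B). No race.
Steps 5,6: B(r=z,w=z) vs C(r=x,w=x). No conflict.
Steps 6,7: C(x = x + 1) vs B(x = x * 3). RACE on x (W-W).
Steps 7,8: B(x = x * 3) vs A(x = 1). RACE on x (W-W).
First conflict at steps 2,3.

Answer: yes 2 3 x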